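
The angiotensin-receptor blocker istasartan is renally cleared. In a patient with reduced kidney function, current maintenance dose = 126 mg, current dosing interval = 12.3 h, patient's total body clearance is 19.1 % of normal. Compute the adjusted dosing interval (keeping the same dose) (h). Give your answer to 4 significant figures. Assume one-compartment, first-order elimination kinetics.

64.40 h

To keep the same average steady-state level, dosing rate must scale with clearance.
CL ratio = 19.1 / 100 = 0.1910
New interval (same dose) = 12.3 / 0.1910 = 64.40 h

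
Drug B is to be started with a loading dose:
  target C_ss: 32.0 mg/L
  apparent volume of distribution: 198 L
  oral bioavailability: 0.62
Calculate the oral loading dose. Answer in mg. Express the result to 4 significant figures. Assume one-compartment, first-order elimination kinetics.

LD = Css × Vd / F = 32.0 × 198 / 0.62 = 10220 mg

10220 mg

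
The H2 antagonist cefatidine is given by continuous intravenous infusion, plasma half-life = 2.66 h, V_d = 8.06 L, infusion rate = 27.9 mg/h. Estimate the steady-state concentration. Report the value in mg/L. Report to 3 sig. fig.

13.3 mg/L

k = ln2 / t½ = 0.693147 / 2.66 = 0.2606 h⁻¹
CL = k × Vd = 0.2606 × 8.06 = 2.100 L/h
At steady state Css = R₀ / CL = 27.9 / 2.100 = 13.29 mg/L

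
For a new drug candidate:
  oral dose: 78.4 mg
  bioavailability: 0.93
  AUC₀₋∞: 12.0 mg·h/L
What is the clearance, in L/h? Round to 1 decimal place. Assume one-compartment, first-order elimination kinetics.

CL = F·Dose / AUC = 0.93 × 78.4 / 12.0 = 6.076 L/h

6.1 L/h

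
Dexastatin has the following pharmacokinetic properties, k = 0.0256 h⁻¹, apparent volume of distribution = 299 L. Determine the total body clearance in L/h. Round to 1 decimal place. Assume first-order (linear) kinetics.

CL = k × Vd = 0.0256 × 299 = 7.654 L/h

7.7 L/h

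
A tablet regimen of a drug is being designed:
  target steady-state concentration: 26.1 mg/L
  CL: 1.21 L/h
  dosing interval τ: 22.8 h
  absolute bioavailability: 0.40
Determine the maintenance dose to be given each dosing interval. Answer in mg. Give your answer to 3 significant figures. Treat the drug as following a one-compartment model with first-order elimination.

At steady state, F × (Dose/τ) = Css × CL.
Dose = Css × CL × τ / F = 26.1 × 1.210 × 22.8 / 0.40 = 1800 mg

1800 mg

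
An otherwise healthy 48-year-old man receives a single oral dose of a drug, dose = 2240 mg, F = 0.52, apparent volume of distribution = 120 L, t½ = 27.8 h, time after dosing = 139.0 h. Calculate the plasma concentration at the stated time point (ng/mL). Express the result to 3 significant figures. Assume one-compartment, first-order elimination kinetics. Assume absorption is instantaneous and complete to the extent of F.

Amount reaching circulation = F × Dose = 0.52 × 2240 = 1165 mg
C₀ = F·Dose / Vd = 1165 / 120 = 9.708 mg/L
k = ln2 / t½ = 0.693147 / 27.8 = 0.02493 h⁻¹
t / t½ = 139.0 / 27.8 = 5 half-lives
C = C₀ × (1/2)^5 = 9.708 × 0.03125 = 0.3034 mg/L
Convert: 0.3034 mg/L × 1000 = 303.4 ng/mL

303 ng/mL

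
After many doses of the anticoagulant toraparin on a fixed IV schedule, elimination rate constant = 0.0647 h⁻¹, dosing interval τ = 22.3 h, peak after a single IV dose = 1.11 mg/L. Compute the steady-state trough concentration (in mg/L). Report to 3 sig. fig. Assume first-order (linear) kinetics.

0.343 mg/L

e^(−kτ) = e^(−0.06470 × 22.3) = 0.2363
Accumulation ratio R = 1 / (1 − e^(−kτ)) = 1 / (1 − 0.2363) = 1.309
Steady-state trough = C₀ × R × e^(−kτ) = 1.11 × 1.309 × 0.2363 = 0.3433 mg/L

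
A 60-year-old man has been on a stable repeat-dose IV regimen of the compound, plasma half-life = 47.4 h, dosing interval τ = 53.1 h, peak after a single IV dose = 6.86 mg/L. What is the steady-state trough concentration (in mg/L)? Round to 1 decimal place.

k = ln2 / t½ = 0.693147 / 47.4 = 0.01462 h⁻¹
e^(−kτ) = e^(−0.01462 × 53.1) = 0.4601
Accumulation ratio R = 1 / (1 − e^(−kτ)) = 1 / (1 − 0.4601) = 1.852
Steady-state trough = C₀ × R × e^(−kτ) = 6.86 × 1.852 × 0.4601 = 5.845 mg/L

5.8 mg/L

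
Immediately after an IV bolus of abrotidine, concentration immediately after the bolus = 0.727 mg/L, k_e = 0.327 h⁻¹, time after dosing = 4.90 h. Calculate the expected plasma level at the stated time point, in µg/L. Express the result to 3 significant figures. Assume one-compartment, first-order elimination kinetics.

C = C₀ · e^(−k·t) = 0.7270 × e^(−0.3270 × 4.90)
  = 0.7270 × 0.2014 = 0.1464 mg/L
Convert: 0.1464 mg/L × 1000 = 146.4 µg/L

146 µg/L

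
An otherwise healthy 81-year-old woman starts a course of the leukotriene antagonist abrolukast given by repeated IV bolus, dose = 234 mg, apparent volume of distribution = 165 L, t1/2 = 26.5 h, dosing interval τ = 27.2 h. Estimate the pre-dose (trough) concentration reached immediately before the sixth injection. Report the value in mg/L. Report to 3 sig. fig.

C₀ per dose = Dose / Vd = 234 / 165 = 1.418 mg/L
k = ln2 / t½ = 0.693147 / 26.5 = 0.02616 h⁻¹
Fraction remaining after one interval: r = e^(−kτ) = e^(−0.02616 × 27.2) = 0.4909
Before dose 6, 5 doses have been given (aged 1τ, 2τ, 3τ, 4τ, 5τ).
C_trough = C₀ × (r + r² + … + r^5) = C₀ × r(1−r^5)/(1−r)
        = 1.418 × 0.4909 × (1 − 0.02851) / (1 − 0.4909) = 1.328 mg/L

1.33 mg/L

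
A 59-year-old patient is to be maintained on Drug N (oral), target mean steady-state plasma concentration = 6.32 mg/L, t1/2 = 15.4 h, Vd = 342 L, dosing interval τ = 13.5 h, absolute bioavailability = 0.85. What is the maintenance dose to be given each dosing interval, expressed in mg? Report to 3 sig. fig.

k = ln2 / t½ = 0.693147 / 15.4 = 0.04501 h⁻¹
CL = k × Vd = 0.04501 × 342 = 15.39 L/h
At steady state, F × (Dose/τ) = Css × CL.
Dose = Css × CL × τ / F = 6.32 × 15.39 × 13.5 / 0.85 = 1545 mg

1550 mg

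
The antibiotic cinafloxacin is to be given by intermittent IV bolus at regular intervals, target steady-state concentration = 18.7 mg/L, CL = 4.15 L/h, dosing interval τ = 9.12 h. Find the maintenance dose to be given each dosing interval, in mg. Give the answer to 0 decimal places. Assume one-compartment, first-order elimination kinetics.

At steady state, Dose/τ = Css × CL.
Dose = Css × CL × τ = 18.7 × 4.150 × 9.12 = 707.8 mg

708 mg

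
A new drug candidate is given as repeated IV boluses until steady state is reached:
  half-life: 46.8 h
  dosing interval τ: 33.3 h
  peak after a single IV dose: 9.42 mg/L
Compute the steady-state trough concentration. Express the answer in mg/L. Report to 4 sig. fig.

k = ln2 / t½ = 0.693147 / 46.8 = 0.01481 h⁻¹
e^(−kτ) = e^(−0.01481 × 33.3) = 0.6107
Accumulation ratio R = 1 / (1 − e^(−kτ)) = 1 / (1 − 0.6107) = 2.569
Steady-state trough = C₀ × R × e^(−kτ) = 9.42 × 2.569 × 0.6107 = 14.78 mg/L

14.78 mg/L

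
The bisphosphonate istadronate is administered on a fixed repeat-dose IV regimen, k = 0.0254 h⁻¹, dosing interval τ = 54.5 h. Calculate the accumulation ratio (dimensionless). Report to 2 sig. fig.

e^(−kτ) = e^(−0.02540 × 54.5) = 0.2505
Accumulation ratio R = 1 / (1 − e^(−kτ)) = 1 / (1 − 0.2505) = 1.334

1.3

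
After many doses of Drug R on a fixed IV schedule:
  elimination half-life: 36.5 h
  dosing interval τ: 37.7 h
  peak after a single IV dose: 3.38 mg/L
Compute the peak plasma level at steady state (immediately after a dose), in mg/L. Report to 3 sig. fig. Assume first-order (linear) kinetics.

6.61 mg/L

k = ln2 / t½ = 0.693147 / 36.5 = 0.01899 h⁻¹
e^(−kτ) = e^(−0.01899 × 37.7) = 0.4887
Accumulation ratio R = 1 / (1 − e^(−kτ)) = 1 / (1 − 0.4887) = 1.956
Steady-state peak = C₀ × R = 3.38 × 1.956 = 6.611 mg/L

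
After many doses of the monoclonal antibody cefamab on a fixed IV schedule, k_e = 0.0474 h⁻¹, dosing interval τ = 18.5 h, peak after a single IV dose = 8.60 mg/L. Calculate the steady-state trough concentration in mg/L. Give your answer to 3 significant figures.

6.13 mg/L

e^(−kτ) = e^(−0.04740 × 18.5) = 0.4161
Accumulation ratio R = 1 / (1 − e^(−kτ)) = 1 / (1 − 0.4161) = 1.713
Steady-state trough = C₀ × R × e^(−kτ) = 8.60 × 1.713 × 0.4161 = 6.130 mg/L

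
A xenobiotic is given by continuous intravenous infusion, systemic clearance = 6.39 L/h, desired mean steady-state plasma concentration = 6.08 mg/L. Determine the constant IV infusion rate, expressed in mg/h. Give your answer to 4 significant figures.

38.85 mg/h

At steady state, infusion rate R₀ = Css × CL = 6.08 × 6.390 = 38.85 mg/h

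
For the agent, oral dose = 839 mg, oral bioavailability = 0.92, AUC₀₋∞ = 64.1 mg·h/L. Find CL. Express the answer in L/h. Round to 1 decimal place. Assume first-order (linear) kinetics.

CL = F·Dose / AUC = 0.92 × 839 / 64.1 = 12.04 L/h

12.0 L/h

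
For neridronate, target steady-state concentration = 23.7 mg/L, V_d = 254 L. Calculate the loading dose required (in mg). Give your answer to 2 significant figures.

LD = Css × Vd = 23.7 × 254 = 6020 mg

6000 mg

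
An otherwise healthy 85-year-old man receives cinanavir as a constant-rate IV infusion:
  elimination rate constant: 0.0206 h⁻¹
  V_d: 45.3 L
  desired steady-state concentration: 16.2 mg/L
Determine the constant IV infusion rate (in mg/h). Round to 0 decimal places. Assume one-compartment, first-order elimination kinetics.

15 mg/h

CL = k × Vd = 0.02060 × 45.3 = 0.9332 L/h
At steady state, infusion rate R₀ = Css × CL = 16.2 × 0.9332 = 15.12 mg/h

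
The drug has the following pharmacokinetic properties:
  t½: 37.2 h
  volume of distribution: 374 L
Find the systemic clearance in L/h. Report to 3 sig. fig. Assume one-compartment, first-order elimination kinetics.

6.97 L/h

k = ln2 / t½ = 0.693147 / 37.2 = 0.01863 h⁻¹
CL = k × Vd = 0.01863 × 374 = 6.968 L/h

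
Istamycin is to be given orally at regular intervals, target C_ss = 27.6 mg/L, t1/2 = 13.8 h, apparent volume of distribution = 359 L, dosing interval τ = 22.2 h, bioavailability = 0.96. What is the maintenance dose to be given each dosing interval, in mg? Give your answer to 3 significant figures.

11500 mg

k = ln2 / t½ = 0.693147 / 13.8 = 0.05023 h⁻¹
CL = k × Vd = 0.05023 × 359 = 18.03 L/h
At steady state, F × (Dose/τ) = Css × CL.
Dose = Css × CL × τ / F = 27.6 × 18.03 × 22.2 / 0.96 = 11510 mg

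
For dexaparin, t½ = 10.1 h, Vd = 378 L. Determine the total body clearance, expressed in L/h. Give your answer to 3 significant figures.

k = ln2 / t½ = 0.693147 / 10.1 = 0.06863 h⁻¹
CL = k × Vd = 0.06863 × 378 = 25.94 L/h

25.9 L/h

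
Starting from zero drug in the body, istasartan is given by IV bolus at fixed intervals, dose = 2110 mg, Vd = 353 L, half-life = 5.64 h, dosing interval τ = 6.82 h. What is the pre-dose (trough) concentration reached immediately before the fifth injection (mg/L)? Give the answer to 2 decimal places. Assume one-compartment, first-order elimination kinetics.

4.40 mg/L

C₀ per dose = Dose / Vd = 2110 / 353 = 5.977 mg/L
k = ln2 / t½ = 0.693147 / 5.64 = 0.1229 h⁻¹
Fraction remaining after one interval: r = e^(−kτ) = e^(−0.1229 × 6.82) = 0.4325
Before dose 5, 4 doses have been given (aged 1τ, 2τ, 3τ, 4τ).
C_trough = C₀ × (r + r² + … + r^4) = C₀ × r(1−r^4)/(1−r)
        = 5.977 × 0.4325 × (1 − 0.03499) / (1 − 0.4325) = 4.396 mg/L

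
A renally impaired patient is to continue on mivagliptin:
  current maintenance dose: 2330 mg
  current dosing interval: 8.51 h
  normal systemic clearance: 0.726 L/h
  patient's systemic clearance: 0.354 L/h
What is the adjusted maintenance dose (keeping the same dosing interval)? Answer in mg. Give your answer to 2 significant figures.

To keep the same average steady-state level, dosing rate must scale with clearance.
CL ratio = 0.354 / 0.726 = 0.4876
New dose (same interval) = 2330 × 0.4876 = 1136 mg

1100 mg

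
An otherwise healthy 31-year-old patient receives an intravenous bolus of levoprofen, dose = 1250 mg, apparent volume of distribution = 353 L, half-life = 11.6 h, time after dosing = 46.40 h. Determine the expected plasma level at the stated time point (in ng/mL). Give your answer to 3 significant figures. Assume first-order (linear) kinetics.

C₀ = Dose / Vd = 1250 / 353 = 3.541 mg/L
k = ln2 / t½ = 0.693147 / 11.6 = 0.05975 h⁻¹
t / t½ = 46.40 / 11.6 = 4 half-lives
C = C₀ × (1/2)^4 = 3.541 × 0.06250 = 0.2213 mg/L
Convert: 0.2213 mg/L × 1000 = 221.3 ng/mL

221 ng/mL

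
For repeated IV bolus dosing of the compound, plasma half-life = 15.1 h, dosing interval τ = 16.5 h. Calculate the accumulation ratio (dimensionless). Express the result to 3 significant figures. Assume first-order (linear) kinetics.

k = ln2 / t½ = 0.693147 / 15.1 = 0.04590 h⁻¹
e^(−kτ) = e^(−0.04590 × 16.5) = 0.4689
Accumulation ratio R = 1 / (1 − e^(−kτ)) = 1 / (1 − 0.4689) = 1.883

1.88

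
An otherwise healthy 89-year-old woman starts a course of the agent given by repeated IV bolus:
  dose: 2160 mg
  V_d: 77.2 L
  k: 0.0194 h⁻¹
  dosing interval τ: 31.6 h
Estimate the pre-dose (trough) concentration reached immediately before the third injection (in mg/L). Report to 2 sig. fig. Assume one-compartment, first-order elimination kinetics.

C₀ per dose = Dose / Vd = 2160 / 77.2 = 27.98 mg/L
Fraction remaining after one interval: r = e^(−kτ) = e^(−0.01940 × 31.6) = 0.5417
Before dose 3, 2 doses have been given (aged 1τ, 2τ).
C_trough = C₀ × (r + r²) = 27.98 × (0.5417 + 0.2934) = 23.37 mg/L

23 mg/L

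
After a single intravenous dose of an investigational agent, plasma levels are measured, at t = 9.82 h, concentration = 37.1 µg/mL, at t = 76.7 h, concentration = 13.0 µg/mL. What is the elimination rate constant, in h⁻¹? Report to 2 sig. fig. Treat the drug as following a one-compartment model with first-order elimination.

0.016 h⁻¹

k = ln(C₁/C₂) / (t₂ − t₁) = ln(37.1/13.0) / (76.7 − 9.82)
  = 1.049 / 66.88 = 0.01568 h⁻¹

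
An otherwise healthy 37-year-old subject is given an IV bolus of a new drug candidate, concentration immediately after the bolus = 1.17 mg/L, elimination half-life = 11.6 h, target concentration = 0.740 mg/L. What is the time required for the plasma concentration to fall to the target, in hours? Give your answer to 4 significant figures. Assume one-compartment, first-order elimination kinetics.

k = ln2 / t½ = 0.693147 / 11.6 = 0.05975 h⁻¹
t = ln(C₀ / C) / k = ln(1.170 / 0.740) / 0.05975
  = ln(1.581) / 0.05975 = 0.4581 / 0.05975 = 7.667 h

7.667 h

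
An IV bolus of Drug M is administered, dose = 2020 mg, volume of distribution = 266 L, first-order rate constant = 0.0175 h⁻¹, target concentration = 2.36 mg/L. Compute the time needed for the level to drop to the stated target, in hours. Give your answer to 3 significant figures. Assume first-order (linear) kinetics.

66.8 h

C₀ = Dose / Vd = 2020 / 266 = 7.594 mg/L
t = ln(C₀ / C) / k = ln(7.594 / 2.36) / 0.01750
  = ln(3.218) / 0.01750 = 1.169 / 0.01750 = 66.80 h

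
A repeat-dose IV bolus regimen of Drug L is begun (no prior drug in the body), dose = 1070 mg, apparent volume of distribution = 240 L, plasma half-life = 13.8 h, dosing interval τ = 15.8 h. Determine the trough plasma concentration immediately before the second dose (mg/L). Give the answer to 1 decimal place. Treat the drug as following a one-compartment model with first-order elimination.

C₀ per dose = Dose / Vd = 1070 / 240 = 4.458 mg/L
k = ln2 / t½ = 0.693147 / 13.8 = 0.05023 h⁻¹
Fraction remaining after one interval: r = e^(−kτ) = e^(−0.05023 × 15.8) = 0.4522
Before dose 2, 1 dose has been given (aged 1τ).
C_trough = C₀ × r = 4.458 × 0.4522 = 2.016 mg/L

2.0 mg/L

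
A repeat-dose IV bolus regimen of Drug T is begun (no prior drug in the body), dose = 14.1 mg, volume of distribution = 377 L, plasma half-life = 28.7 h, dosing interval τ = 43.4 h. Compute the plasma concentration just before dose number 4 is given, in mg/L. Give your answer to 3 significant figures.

0.0193 mg/L

C₀ per dose = Dose / Vd = 14.1 / 377 = 0.03740 mg/L
k = ln2 / t½ = 0.693147 / 28.7 = 0.02415 h⁻¹
Fraction remaining after one interval: r = e^(−kτ) = e^(−0.02415 × 43.4) = 0.3506
Before dose 4, 3 doses have been given (aged 1τ, 2τ, 3τ).
C_trough = C₀ × (r + r² + … + r^3) = C₀ × r(1−r^3)/(1−r)
        = 0.03740 × 0.3506 × (1 − 0.04310) / (1 − 0.3506) = 0.01932 mg/L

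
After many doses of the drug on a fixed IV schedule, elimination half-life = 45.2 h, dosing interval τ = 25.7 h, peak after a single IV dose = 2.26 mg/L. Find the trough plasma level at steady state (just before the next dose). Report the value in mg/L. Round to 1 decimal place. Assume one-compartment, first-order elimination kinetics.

4.7 mg/L

k = ln2 / t½ = 0.693147 / 45.2 = 0.01534 h⁻¹
e^(−kτ) = e^(−0.01534 × 25.7) = 0.6742
Accumulation ratio R = 1 / (1 − e^(−kτ)) = 1 / (1 − 0.6742) = 3.069
Steady-state trough = C₀ × R × e^(−kτ) = 2.26 × 3.069 × 0.6742 = 4.676 mg/L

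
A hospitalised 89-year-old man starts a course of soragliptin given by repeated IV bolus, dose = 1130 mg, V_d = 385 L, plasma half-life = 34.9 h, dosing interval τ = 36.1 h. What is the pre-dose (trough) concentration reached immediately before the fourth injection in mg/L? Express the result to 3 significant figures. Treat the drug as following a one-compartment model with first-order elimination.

2.47 mg/L

C₀ per dose = Dose / Vd = 1130 / 385 = 2.935 mg/L
k = ln2 / t½ = 0.693147 / 34.9 = 0.01986 h⁻¹
Fraction remaining after one interval: r = e^(−kτ) = e^(−0.01986 × 36.1) = 0.4882
Before dose 4, 3 doses have been given (aged 1τ, 2τ, 3τ).
C_trough = C₀ × (r + r² + … + r^3) = C₀ × r(1−r^3)/(1−r)
        = 2.935 × 0.4882 × (1 − 0.1164) / (1 − 0.4882) = 2.474 mg/L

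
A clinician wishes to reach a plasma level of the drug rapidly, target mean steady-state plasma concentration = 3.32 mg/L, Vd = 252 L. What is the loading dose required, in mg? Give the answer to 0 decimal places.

837 mg

LD = Css × Vd = 3.32 × 252 = 836.6 mg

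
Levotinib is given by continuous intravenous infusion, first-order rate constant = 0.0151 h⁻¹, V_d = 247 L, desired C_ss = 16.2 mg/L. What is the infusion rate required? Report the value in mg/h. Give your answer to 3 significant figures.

CL = k × Vd = 0.01510 × 247 = 3.730 L/h
At steady state, infusion rate R₀ = Css × CL = 16.2 × 3.730 = 60.43 mg/h

60.4 mg/h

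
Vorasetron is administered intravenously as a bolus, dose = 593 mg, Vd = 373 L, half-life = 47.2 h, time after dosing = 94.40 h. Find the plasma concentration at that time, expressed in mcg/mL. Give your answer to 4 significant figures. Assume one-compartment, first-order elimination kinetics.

C₀ = Dose / Vd = 593.0 / 373 = 1.590 mg/L
k = ln2 / t½ = 0.693147 / 47.2 = 0.01469 h⁻¹
t / t½ = 94.40 / 47.2 = 2 half-lives
C = C₀ × (1/2)^2 = 1.590 × 0.2500 = 0.3975 mg/L
(0.3975 mg/L = 0.3975 mcg/mL)

0.3975 mcg/mL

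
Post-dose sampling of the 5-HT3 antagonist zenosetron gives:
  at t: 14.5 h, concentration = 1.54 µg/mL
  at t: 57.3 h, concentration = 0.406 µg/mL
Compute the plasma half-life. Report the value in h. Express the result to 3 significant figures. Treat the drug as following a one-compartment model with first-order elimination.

k = ln(C₁/C₂) / (t₂ − t₁) = ln(1.54/0.406) / (57.3 − 14.5)
  = 1.333 / 42.80 = 0.03114 h⁻¹
t½ = ln2 / k = 0.693147 / 0.03114 = 22.26 h

22.3 h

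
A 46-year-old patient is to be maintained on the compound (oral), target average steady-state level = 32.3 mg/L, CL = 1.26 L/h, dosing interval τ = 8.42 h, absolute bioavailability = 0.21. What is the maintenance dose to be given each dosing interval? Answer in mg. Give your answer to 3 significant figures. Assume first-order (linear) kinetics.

1630 mg

At steady state, F × (Dose/τ) = Css × CL.
Dose = Css × CL × τ / F = 32.3 × 1.260 × 8.42 / 0.21 = 1632 mg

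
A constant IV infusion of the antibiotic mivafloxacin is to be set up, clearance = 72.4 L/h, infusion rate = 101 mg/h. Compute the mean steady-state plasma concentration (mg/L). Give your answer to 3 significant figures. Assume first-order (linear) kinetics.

At steady state Css = R₀ / CL = 101 / 72.40 = 1.395 mg/L

1.40 mg/L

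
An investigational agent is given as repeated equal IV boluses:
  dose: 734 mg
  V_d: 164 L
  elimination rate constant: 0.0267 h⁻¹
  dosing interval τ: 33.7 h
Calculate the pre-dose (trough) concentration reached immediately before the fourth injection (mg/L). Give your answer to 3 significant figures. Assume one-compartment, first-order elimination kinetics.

C₀ per dose = Dose / Vd = 734 / 164 = 4.476 mg/L
Fraction remaining after one interval: r = e^(−kτ) = e^(−0.02670 × 33.7) = 0.4067
Before dose 4, 3 doses have been given (aged 1τ, 2τ, 3τ).
C_trough = C₀ × (r + r² + … + r^3) = C₀ × r(1−r^3)/(1−r)
        = 4.476 × 0.4067 × (1 − 0.06727) / (1 − 0.4067) = 2.862 mg/L

2.86 mg/L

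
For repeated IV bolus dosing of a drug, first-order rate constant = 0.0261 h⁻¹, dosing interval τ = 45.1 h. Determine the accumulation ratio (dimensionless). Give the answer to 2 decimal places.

e^(−kτ) = e^(−0.02610 × 45.1) = 0.3082
Accumulation ratio R = 1 / (1 − e^(−kτ)) = 1 / (1 − 0.3082) = 1.446

1.45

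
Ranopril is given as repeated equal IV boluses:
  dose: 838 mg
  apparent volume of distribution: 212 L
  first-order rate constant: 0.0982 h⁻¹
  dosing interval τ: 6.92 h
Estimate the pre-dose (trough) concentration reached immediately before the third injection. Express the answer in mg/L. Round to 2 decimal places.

C₀ per dose = Dose / Vd = 838 / 212 = 3.953 mg/L
Fraction remaining after one interval: r = e^(−kτ) = e^(−0.09820 × 6.92) = 0.5068
Before dose 3, 2 doses have been given (aged 1τ, 2τ).
C_trough = C₀ × (r + r²) = 3.953 × (0.5068 + 0.2568) = 3.019 mg/L

3.02 mg/L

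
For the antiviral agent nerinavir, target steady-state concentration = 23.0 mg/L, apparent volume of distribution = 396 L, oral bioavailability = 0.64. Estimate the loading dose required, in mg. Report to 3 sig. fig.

14200 mg

LD = Css × Vd / F = 23.0 × 396 / 0.64 = 14230 mg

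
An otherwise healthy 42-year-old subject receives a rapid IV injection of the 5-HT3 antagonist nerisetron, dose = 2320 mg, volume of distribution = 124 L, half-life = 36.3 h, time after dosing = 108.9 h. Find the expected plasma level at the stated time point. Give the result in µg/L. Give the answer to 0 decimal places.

C₀ = Dose / Vd = 2320 / 124 = 18.71 mg/L
k = ln2 / t½ = 0.693147 / 36.3 = 0.01909 h⁻¹
t / t½ = 108.9 / 36.3 = 3 half-lives
C = C₀ × (1/2)^3 = 18.71 × 0.1250 = 2.339 mg/L
Convert: 2.339 mg/L × 1000 = 2339 µg/L

2339 µg/L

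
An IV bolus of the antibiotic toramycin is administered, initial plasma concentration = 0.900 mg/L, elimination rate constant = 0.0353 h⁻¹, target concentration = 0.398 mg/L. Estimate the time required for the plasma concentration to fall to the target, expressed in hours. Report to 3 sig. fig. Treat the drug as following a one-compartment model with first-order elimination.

t = ln(C₀ / C) / k = ln(0.9000 / 0.398) / 0.03530
  = ln(2.261) / 0.03530 = 0.8158 / 0.03530 = 23.11 h

23.1 h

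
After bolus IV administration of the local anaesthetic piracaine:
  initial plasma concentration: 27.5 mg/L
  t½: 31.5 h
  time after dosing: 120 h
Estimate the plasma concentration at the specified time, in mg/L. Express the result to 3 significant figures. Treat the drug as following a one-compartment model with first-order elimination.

k = ln2 / t½ = 0.693147 / 31.5 = 0.02200 h⁻¹
C = C₀ · e^(−k·t) = 27.50 × e^(−0.02200 × 120)
  = 27.50 × 0.07136 = 1.962 mg/L

1.96 mg/L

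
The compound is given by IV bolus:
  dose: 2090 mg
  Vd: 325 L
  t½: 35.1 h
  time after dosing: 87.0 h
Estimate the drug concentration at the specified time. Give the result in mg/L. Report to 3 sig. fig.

C₀ = Dose / Vd = 2090 / 325 = 6.431 mg/L
k = ln2 / t½ = 0.693147 / 35.1 = 0.01975 h⁻¹
C = C₀ · e^(−k·t) = 6.431 × e^(−0.01975 × 87.0)
  = 6.431 × 0.1794 = 1.154 mg/L

1.15 mg/L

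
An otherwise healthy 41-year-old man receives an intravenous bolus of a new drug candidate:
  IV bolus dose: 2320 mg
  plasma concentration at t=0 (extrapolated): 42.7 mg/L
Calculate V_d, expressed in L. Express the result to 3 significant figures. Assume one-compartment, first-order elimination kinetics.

54.3 L

Vd = Dose / C₀ = 2320 / 42.7 = 54.33 L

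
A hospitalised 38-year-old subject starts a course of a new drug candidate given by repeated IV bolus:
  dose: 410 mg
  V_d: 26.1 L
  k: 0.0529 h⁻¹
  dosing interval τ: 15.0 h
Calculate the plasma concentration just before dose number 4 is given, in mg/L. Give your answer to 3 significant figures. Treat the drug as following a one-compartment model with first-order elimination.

11.8 mg/L

C₀ per dose = Dose / Vd = 410 / 26.1 = 15.71 mg/L
Fraction remaining after one interval: r = e^(−kτ) = e^(−0.05290 × 15.0) = 0.4523
Before dose 4, 3 doses have been given (aged 1τ, 2τ, 3τ).
C_trough = C₀ × (r + r² + … + r^3) = C₀ × r(1−r^3)/(1−r)
        = 15.71 × 0.4523 × (1 − 0.09253) / (1 − 0.4523) = 11.77 mg/L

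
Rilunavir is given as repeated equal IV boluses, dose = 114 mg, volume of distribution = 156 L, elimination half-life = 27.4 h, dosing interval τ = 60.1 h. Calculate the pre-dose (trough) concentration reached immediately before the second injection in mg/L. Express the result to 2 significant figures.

C₀ per dose = Dose / Vd = 114 / 156 = 0.7308 mg/L
k = ln2 / t½ = 0.693147 / 27.4 = 0.02530 h⁻¹
Fraction remaining after one interval: r = e^(−kτ) = e^(−0.02530 × 60.1) = 0.2186
Before dose 2, 1 dose has been given (aged 1τ).
C_trough = C₀ × r = 0.7308 × 0.2186 = 0.1598 mg/L

0.16 mg/L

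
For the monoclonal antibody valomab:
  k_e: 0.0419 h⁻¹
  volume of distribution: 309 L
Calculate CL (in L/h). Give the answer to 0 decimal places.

13 L/h

CL = k × Vd = 0.0419 × 309 = 12.95 L/h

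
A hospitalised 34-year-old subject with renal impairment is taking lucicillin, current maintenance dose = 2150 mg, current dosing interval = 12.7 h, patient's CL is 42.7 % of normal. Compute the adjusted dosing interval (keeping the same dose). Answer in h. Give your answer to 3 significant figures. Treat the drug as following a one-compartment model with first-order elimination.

29.7 h

To keep the same average steady-state level, dosing rate must scale with clearance.
CL ratio = 42.7 / 100 = 0.4270
New interval (same dose) = 12.7 / 0.4270 = 29.74 h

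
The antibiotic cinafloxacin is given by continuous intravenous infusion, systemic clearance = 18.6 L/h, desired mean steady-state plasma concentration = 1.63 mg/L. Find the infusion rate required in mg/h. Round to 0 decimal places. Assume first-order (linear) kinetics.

At steady state, infusion rate R₀ = Css × CL = 1.63 × 18.60 = 30.32 mg/h

30 mg/h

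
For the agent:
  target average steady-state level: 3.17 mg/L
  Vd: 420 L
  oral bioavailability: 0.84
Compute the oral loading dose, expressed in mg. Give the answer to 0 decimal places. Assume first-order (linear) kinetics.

LD = Css × Vd / F = 3.17 × 420 / 0.84 = 1585 mg

1585 mg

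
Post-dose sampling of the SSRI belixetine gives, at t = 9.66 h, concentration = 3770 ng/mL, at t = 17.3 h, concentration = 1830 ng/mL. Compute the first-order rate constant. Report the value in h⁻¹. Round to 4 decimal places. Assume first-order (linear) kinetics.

k = ln(C₁/C₂) / (t₂ − t₁) = ln(3770/1830) / (17.3 − 9.66)
  = 0.7228 / 7.640 = 0.09461 h⁻¹

0.0946 h⁻¹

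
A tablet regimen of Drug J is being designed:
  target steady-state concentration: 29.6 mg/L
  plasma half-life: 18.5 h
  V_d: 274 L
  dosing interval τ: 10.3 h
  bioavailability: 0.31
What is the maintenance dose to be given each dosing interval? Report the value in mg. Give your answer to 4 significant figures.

10100 mg

k = ln2 / t½ = 0.693147 / 18.5 = 0.03747 h⁻¹
CL = k × Vd = 0.03747 × 274 = 10.27 L/h
At steady state, F × (Dose/τ) = Css × CL.
Dose = Css × CL × τ / F = 29.6 × 10.27 × 10.3 / 0.31 = 10100 mg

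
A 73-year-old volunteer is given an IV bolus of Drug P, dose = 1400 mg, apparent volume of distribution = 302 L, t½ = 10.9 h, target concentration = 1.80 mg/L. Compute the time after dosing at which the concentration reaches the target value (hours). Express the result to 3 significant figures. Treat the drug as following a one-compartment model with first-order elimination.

C₀ = Dose / Vd = 1400 / 302 = 4.636 mg/L
k = ln2 / t½ = 0.693147 / 10.9 = 0.06359 h⁻¹
t = ln(C₀ / C) / k = ln(4.636 / 1.80) / 0.06359
  = ln(2.576) / 0.06359 = 0.9462 / 0.06359 = 14.88 h

14.9 h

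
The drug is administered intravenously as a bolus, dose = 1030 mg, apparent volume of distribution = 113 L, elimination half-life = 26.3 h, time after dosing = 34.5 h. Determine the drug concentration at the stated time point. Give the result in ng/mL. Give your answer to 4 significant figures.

3672 ng/mL

C₀ = Dose / Vd = 1030 / 113 = 9.115 mg/L
k = ln2 / t½ = 0.693147 / 26.3 = 0.02636 h⁻¹
C = C₀ · e^(−k·t) = 9.115 × e^(−0.02636 × 34.5)
  = 9.115 × 0.4028 = 3.672 mg/L
Convert: 3.672 mg/L × 1000 = 3672 ng/mL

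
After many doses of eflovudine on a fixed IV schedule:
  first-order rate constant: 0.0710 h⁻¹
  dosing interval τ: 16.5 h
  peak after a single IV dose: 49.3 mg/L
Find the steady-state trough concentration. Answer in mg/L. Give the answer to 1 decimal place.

22.1 mg/L

e^(−kτ) = e^(−0.07100 × 16.5) = 0.3099
Accumulation ratio R = 1 / (1 − e^(−kτ)) = 1 / (1 − 0.3099) = 1.449
Steady-state trough = C₀ × R × e^(−kτ) = 49.3 × 1.449 × 0.3099 = 22.14 mg/L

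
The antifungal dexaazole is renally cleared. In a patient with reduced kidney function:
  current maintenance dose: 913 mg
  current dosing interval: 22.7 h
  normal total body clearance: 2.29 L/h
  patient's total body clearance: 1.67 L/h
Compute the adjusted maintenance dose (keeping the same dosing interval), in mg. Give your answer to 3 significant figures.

666 mg

To keep the same average steady-state level, dosing rate must scale with clearance.
CL ratio = 1.67 / 2.29 = 0.7293
New dose (same interval) = 913 × 0.7293 = 665.9 mg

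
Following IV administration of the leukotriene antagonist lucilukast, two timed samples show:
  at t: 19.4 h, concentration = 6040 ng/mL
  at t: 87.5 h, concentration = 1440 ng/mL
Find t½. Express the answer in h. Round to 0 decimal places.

33 h

k = ln(C₁/C₂) / (t₂ − t₁) = ln(6040/1440) / (87.5 − 19.4)
  = 1.434 / 68.10 = 0.02106 h⁻¹
t½ = ln2 / k = 0.693147 / 0.02106 = 32.91 h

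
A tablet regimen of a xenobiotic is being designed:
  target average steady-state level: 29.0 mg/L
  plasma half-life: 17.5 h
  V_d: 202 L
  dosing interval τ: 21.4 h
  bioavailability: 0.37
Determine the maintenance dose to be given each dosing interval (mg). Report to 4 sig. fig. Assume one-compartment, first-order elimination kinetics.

13420 mg

k = ln2 / t½ = 0.693147 / 17.5 = 0.03961 h⁻¹
CL = k × Vd = 0.03961 × 202 = 8.001 L/h
At steady state, F × (Dose/τ) = Css × CL.
Dose = Css × CL × τ / F = 29.0 × 8.001 × 21.4 / 0.37 = 13420 mg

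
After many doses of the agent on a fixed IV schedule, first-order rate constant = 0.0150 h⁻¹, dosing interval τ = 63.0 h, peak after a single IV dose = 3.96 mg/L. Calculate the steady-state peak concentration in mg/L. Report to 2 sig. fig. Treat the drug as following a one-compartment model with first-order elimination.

6.5 mg/L

e^(−kτ) = e^(−0.01500 × 63.0) = 0.3887
Accumulation ratio R = 1 / (1 − e^(−kτ)) = 1 / (1 − 0.3887) = 1.636
Steady-state peak = C₀ × R = 3.96 × 1.636 = 6.479 mg/L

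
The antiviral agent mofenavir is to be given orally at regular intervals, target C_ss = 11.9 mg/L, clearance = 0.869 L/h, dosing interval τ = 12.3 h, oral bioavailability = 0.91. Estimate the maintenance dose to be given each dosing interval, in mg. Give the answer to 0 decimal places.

140 mg

At steady state, F × (Dose/τ) = Css × CL.
Dose = Css × CL × τ / F = 11.9 × 0.8690 × 12.3 / 0.91 = 139.8 mg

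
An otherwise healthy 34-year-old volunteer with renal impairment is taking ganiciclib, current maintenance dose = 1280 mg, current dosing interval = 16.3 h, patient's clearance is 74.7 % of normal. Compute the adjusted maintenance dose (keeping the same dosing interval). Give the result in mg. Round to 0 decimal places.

To keep the same average steady-state level, dosing rate must scale with clearance.
CL ratio = 74.7 / 100 = 0.7470
New dose (same interval) = 1280 × 0.7470 = 956.2 mg

956 mg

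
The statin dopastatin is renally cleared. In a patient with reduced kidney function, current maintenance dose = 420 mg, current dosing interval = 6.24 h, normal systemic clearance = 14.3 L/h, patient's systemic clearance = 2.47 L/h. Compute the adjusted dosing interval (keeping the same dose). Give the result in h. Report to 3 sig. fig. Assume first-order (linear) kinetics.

To keep the same average steady-state level, dosing rate must scale with clearance.
CL ratio = 2.47 / 14.3 = 0.1727
New interval (same dose) = 6.24 / 0.1727 = 36.13 h

36.1 h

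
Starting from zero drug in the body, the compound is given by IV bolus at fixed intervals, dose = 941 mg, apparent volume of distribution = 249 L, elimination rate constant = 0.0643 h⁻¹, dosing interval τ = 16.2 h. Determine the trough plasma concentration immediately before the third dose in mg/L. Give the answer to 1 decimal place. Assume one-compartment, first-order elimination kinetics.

1.8 mg/L

C₀ per dose = Dose / Vd = 941 / 249 = 3.779 mg/L
Fraction remaining after one interval: r = e^(−kτ) = e^(−0.06430 × 16.2) = 0.3529
Before dose 3, 2 doses have been given (aged 1τ, 2τ).
C_trough = C₀ × (r + r²) = 3.779 × (0.3529 + 0.1245) = 1.804 mg/L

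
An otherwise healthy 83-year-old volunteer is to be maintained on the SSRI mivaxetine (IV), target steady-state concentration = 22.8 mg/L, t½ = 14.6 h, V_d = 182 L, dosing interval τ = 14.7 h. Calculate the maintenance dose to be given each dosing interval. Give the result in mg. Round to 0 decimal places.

k = ln2 / t½ = 0.693147 / 14.6 = 0.04748 h⁻¹
CL = k × Vd = 0.04748 × 182 = 8.641 L/h
At steady state, Dose/τ = Css × CL.
Dose = Css × CL × τ = 22.8 × 8.641 × 14.7 = 2896 mg

2896 mg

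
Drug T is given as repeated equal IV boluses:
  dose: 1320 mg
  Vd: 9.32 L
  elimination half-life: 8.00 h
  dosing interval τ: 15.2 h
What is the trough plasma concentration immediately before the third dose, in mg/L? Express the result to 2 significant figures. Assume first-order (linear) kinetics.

48 mg/L

C₀ per dose = Dose / Vd = 1320 / 9.32 = 141.6 mg/L
k = ln2 / t½ = 0.693147 / 8.00 = 0.08664 h⁻¹
Fraction remaining after one interval: r = e^(−kτ) = e^(−0.08664 × 15.2) = 0.2680
Before dose 3, 2 doses have been given (aged 1τ, 2τ).
C_trough = C₀ × (r + r²) = 141.6 × (0.2680 + 0.07182) = 48.12 mg/L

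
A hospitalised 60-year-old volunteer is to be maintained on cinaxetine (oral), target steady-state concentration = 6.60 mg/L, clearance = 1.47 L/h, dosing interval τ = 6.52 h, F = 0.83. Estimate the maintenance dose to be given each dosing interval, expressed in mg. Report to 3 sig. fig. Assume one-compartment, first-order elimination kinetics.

At steady state, F × (Dose/τ) = Css × CL.
Dose = Css × CL × τ / F = 6.60 × 1.470 × 6.52 / 0.83 = 76.21 mg

76.2 mg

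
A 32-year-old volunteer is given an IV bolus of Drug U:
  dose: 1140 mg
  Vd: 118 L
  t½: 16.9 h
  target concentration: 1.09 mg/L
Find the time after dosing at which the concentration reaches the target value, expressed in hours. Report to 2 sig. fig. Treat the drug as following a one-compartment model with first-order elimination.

53 h

C₀ = Dose / Vd = 1140 / 118 = 9.661 mg/L
k = ln2 / t½ = 0.693147 / 16.9 = 0.04101 h⁻¹
t = ln(C₀ / C) / k = ln(9.661 / 1.09) / 0.04101
  = ln(8.863) / 0.04101 = 2.182 / 0.04101 = 53.21 h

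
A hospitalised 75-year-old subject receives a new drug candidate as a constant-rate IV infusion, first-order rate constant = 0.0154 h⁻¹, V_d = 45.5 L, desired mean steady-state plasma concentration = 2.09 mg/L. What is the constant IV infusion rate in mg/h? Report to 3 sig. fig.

CL = k × Vd = 0.01540 × 45.5 = 0.7007 L/h
At steady state, infusion rate R₀ = Css × CL = 2.09 × 0.7007 = 1.464 mg/h

1.46 mg/h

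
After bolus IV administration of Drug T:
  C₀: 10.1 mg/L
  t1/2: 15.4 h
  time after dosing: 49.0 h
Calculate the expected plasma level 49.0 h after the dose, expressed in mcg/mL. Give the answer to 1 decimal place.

k = ln2 / t½ = 0.693147 / 15.4 = 0.04501 h⁻¹
C = C₀ · e^(−k·t) = 10.10 × e^(−0.04501 × 49.0)
  = 10.10 × 0.1102 = 1.113 mg/L
(1.113 mg/L = 1.113 mcg/mL)

1.1 mcg/mL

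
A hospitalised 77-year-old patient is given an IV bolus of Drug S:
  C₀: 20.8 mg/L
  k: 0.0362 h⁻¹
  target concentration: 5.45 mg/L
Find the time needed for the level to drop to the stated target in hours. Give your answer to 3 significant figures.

t = ln(C₀ / C) / k = ln(20.80 / 5.45) / 0.03620
  = ln(3.817) / 0.03620 = 1.339 / 0.03620 = 36.99 h

37.0 h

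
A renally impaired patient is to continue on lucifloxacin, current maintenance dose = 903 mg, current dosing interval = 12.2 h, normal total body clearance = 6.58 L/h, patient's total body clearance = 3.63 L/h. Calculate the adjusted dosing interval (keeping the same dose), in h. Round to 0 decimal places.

To keep the same average steady-state level, dosing rate must scale with clearance.
CL ratio = 3.63 / 6.58 = 0.5517
New interval (same dose) = 12.2 / 0.5517 = 22.11 h

22 h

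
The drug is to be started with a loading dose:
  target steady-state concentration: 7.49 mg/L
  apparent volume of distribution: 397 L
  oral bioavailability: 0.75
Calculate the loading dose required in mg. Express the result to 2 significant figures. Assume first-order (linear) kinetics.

LD = Css × Vd / F = 7.49 × 397 / 0.75 = 3965 mg

4000 mg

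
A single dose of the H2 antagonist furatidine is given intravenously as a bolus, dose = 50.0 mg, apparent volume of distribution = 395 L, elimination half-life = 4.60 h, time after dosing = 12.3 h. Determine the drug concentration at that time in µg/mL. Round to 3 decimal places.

0.020 µg/mL

C₀ = Dose / Vd = 50.00 / 395 = 0.1266 mg/L
k = ln2 / t½ = 0.693147 / 4.60 = 0.1507 h⁻¹
C = C₀ · e^(−k·t) = 0.1266 × e^(−0.1507 × 12.3)
  = 0.1266 × 0.1567 = 0.01984 mg/L
(0.01984 mg/L = 0.01984 µg/mL)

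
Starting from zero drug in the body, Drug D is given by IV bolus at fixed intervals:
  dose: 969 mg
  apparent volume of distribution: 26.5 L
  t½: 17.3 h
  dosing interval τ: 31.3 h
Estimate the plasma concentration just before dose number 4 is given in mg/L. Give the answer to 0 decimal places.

C₀ per dose = Dose / Vd = 969 / 26.5 = 36.57 mg/L
k = ln2 / t½ = 0.693147 / 17.3 = 0.04007 h⁻¹
Fraction remaining after one interval: r = e^(−kτ) = e^(−0.04007 × 31.3) = 0.2853
Before dose 4, 3 doses have been given (aged 1τ, 2τ, 3τ).
C_trough = C₀ × (r + r² + … + r^3) = C₀ × r(1−r^3)/(1−r)
        = 36.57 × 0.2853 × (1 − 0.02322) / (1 − 0.2853) = 14.26 mg/L

14 mg/L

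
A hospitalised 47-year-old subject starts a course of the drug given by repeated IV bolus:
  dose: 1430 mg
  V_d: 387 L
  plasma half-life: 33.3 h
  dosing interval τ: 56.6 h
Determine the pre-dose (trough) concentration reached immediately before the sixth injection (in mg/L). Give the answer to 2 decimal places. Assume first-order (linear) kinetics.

1.64 mg/L

C₀ per dose = Dose / Vd = 1430 / 387 = 3.695 mg/L
k = ln2 / t½ = 0.693147 / 33.3 = 0.02082 h⁻¹
Fraction remaining after one interval: r = e^(−kτ) = e^(−0.02082 × 56.6) = 0.3078
Before dose 6, 5 doses have been given (aged 1τ, 2τ, 3τ, 4τ, 5τ).
C_trough = C₀ × (r + r² + … + r^5) = C₀ × r(1−r^5)/(1−r)
        = 3.695 × 0.3078 × (1 − 0.002763) / (1 − 0.3078) = 1.639 mg/L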